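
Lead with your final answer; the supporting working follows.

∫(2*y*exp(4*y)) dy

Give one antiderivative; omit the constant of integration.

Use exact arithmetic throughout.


The answer is y*exp(4*y)/2 - exp(4*y)/8.
Step 1. Integrate ∫(2*y*exp(4*y)) dy by parts with u = y, dv = (2*exp(4*y)) dy, so v = exp(4*y)/2: now y*exp(4*y)/2 + ∫(-exp(4*y)/2) dy.
Step 2. Evaluate the standard form: now y*exp(4*y)/2 - exp(4*y)/8.
Answer: y*exp(4*y)/2 - exp(4*y)/8.


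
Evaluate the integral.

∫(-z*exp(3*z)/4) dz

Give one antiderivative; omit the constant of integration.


Answer: -z*exp(3*z)/12 + exp(3*z)/36.


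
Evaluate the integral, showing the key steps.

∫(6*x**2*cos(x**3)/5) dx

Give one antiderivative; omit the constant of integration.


Step 1. Substitute u = x**3, turning ∫(6*x**2*cos(x**3)/5) dx into ∫(2*cos(u)/5) du: now ∫(2*cos(u)/5) du.
Step 2. Evaluate the standard form: now 2*sin(u)/5.
Step 3. Substitute back u = x**3: now 2*sin(x**3)/5.
Answer: 2*sin(x**3)/5.


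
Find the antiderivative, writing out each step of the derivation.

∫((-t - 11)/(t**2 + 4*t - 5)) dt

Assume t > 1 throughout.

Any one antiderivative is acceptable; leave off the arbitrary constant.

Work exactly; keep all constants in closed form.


Step 1. Decompose ∫((-t - 11)/(t**2 + 4*t - 5)) dt by partial fractions, (-t - 11)/(t**2 + 4*t - 5) = 1/(t + 5) - 2/(t - 1): now ∫(-2/(t - 1)) dt + ∫(1/(t + 5)) dt.
Step 2. Evaluate the standard form [assuming t > 1]: now -2*log(t - 1) + ∫(1/(t + 5)) dt.
Step 3. Evaluate the standard form [assuming t > -5]: now -2*log(t - 1) + log(t + 5).
Answer: -2*log(t - 1) + log(t + 5).


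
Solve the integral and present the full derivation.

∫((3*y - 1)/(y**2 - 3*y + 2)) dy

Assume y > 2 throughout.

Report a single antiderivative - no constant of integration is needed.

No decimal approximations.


Step 1. Decompose ∫((3*y - 1)/(y**2 - 3*y + 2)) dy by partial fractions, (3*y - 1)/(y**2 - 3*y + 2) = -2/(y - 1) + 5/(y - 2): now ∫(5/(y - 2)) dy + ∫(-2/(y - 1)) dy.
Step 2. Evaluate the standard form [assuming y > 2]: now 5*log(y - 2) + ∫(-2/(y - 1)) dy.
Step 3. Evaluate the standard form [assuming y > 1]: now 5*log(y - 2) - 2*log(y - 1).
Answer: 5*log(y - 2) - 2*log(y - 1).


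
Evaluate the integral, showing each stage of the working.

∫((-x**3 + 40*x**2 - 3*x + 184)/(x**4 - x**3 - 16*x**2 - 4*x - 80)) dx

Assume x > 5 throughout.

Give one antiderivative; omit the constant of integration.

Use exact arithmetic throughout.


Step 1. Decompose ∫((-x**3 + 40*x**2 - 3*x + 184)/(x**4 - x**3 - 16*x**2 - 4*x - 80)) dx by partial fractions, (-x**3 + 40*x**2 - 3*x + 184)/(x**4 - x**3 - 16*x**2 - 4*x - 80) = -1/(x**2 + 4) - 5/(x + 4) + 4/(x - 5): now ∫(4/(x - 5)) dx + ∫(-5/(x + 4)) dx + ∫(-1/(x**2 + 4)) dx.
Step 2. Evaluate the standard form [assuming x > 5]: now 4*log(x - 5) + ∫(-5/(x + 4)) dx + ∫(-1/(x**2 + 4)) dx.
Step 3. Evaluate the standard form [assuming x > -4]: now 4*log(x - 5) - 5*log(x + 4) + ∫(-1/(x**2 + 4)) dx.
Step 4. Evaluate the standard form: now 4*log(x - 5) - 5*log(x + 4) - atan(x/2)/2.
Answer: 4*log(x - 5) - 5*log(x + 4) - atan(x/2)/2.


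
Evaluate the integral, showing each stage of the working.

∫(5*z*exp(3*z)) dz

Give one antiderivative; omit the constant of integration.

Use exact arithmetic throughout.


Step 1. Integrate ∫(5*z*exp(3*z)) dz by parts with u = z, dv = (5*exp(3*z)) dz, so v = 5*exp(3*z)/3: now 5*z*exp(3*z)/3 + ∫(-5*exp(3*z)/3) dz.
Step 2. Evaluate the standard form: now 5*z*exp(3*z)/3 - 5*exp(3*z)/9.
Answer: 5*z*exp(3*z)/3 - 5*exp(3*z)/9.


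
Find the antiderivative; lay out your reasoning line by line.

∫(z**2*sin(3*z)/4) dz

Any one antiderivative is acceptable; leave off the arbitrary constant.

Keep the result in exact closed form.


Step 1. Integrate ∫(z**2*sin(3*z)/4) dz by parts with u = z**2, dv = (sin(3*z)/4) dz, so v = -cos(3*z)/12: now -z**2*cos(3*z)/12 + ∫(z*cos(3*z)/6) dz.
Step 2. Integrate ∫(z*cos(3*z)/6) dz by parts with u = z, dv = (cos(3*z)/6) dz, so v = sin(3*z)/18: now -z**2*cos(3*z)/12 + z*sin(3*z)/18 + ∫(-sin(3*z)/18) dz.
Step 3. Evaluate the standard form: now -z**2*cos(3*z)/12 + z*sin(3*z)/18 + cos(3*z)/54.
Answer: -z**2*cos(3*z)/12 + z*sin(3*z)/18 + cos(3*z)/54.


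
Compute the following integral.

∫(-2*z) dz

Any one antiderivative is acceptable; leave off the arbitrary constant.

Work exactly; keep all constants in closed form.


Answer: -z**2.


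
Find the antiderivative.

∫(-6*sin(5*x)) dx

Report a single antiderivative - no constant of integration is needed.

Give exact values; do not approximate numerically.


Answer: 6*cos(5*x)/5.


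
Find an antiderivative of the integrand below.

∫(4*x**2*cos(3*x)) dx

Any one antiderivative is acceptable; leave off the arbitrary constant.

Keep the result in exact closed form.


Answer: 4*x**2*sin(3*x)/3 + 8*x*cos(3*x)/9 - 8*sin(3*x)/27.


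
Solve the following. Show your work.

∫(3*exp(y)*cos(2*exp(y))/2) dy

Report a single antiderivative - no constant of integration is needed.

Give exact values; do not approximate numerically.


Step 1. Substitute u = exp(y), turning ∫(3*exp(y)*cos(2*exp(y))/2) dy into ∫(3*cos(2*u)/2) du: now ∫(3*cos(2*u)/2) du.
Step 2. Evaluate the standard form: now 3*sin(2*u)/4.
Step 3. Substitute back u = exp(y): now 3*sin(2*exp(y))/4.
Answer: 3*sin(2*exp(y))/4.


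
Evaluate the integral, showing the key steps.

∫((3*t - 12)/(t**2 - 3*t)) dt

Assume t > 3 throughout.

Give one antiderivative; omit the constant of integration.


Step 1. Decompose ∫((3*t - 12)/(t**2 - 3*t)) dt by partial fractions, (3*t - 12)/(t**2 - 3*t) = -1/(t - 3) + 4/t: now ∫(4/t) dt + ∫(-1/(t - 3)) dt.
Step 2. Evaluate the standard form [assuming t > 0]: now 4*log(t) + ∫(-1/(t - 3)) dt.
Step 3. Evaluate the standard form [assuming t > 3]: now 4*log(t) - log(t - 3).
Answer: 4*log(t) - log(t - 3).


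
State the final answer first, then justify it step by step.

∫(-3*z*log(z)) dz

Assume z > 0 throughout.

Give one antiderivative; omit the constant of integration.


The answer is -3*z**2*log(z)/2 + 3*z**2/4.
Step 1. Integrate ∫(-3*z*log(z)) dz by parts with u = log(z), dv = (-3*z) dz, so v = -3*z**2/2 [assuming z > 0]: now -3*z**2*log(z)/2 + ∫(3*z/2) dz.
Step 2. Evaluate the standard form: now -3*z**2*log(z)/2 + 3*z**2/4.
Answer: -3*z**2*log(z)/2 + 3*z**2/4.


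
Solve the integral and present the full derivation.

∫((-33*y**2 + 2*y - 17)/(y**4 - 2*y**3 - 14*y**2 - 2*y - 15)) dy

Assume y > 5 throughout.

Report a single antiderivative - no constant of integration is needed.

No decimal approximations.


Step 1. Decompose ∫((-33*y**2 + 2*y - 17)/(y**4 - 2*y**3 - 14*y**2 - 2*y - 15)) dy by partial fractions, (-33*y**2 + 2*y - 17)/(y**4 - 2*y**3 - 14*y**2 - 2*y - 15) = -1/(y**2 + 1) + 4/(y + 3) - 4/(y - 5): now ∫(-4/(y - 5)) dy + ∫(4/(y + 3)) dy + ∫(-1/(y**2 + 1)) dy.
Step 2. Evaluate the standard form [assuming y > -3]: now 4*log(y + 3) + ∫(-4/(y - 5)) dy + ∫(-1/(y**2 + 1)) dy.
Step 3. Evaluate the standard form [assuming y > 5]: now -4*log(y - 5) + 4*log(y + 3) + ∫(-1/(y**2 + 1)) dy.
Step 4. Evaluate the standard form: now -4*log(y - 5) + 4*log(y + 3) - atan(y).
Answer: -4*log(y - 5) + 4*log(y + 3) - atan(y).


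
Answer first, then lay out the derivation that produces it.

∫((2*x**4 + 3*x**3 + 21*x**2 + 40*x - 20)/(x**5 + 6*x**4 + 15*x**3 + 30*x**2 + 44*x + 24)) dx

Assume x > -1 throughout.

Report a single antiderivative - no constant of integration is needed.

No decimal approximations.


The answer is -4*log(x + 1) + log(x + 2) + 5*log(x + 3) + 2*atan(x/2).
Step 1. Decompose ∫((2*x**4 + 3*x**3 + 21*x**2 + 40*x - 20)/(x**5 + 6*x**4 + 15*x**3 + 30*x**2 + 44*x + 24)) dx by partial fractions, (2*x**4 + 3*x**3 + 21*x**2 + 40*x - 20)/(x**5 + 6*x**4 + 15*x**3 + 30*x**2 + 44*x + 24) = 4/(x**2 + 4) + 5/(x + 3) + 1/(x + 2) - 4/(x + 1): now ∫(-4/(x + 1)) dx + ∫(1/(x + 2)) dx + ∫(5/(x + 3)) dx + ∫(4/(x**2 + 4)) dx.
Step 2. Evaluate the standard form [assuming x > -2]: now log(x + 2) + ∫(-4/(x + 1)) dx + ∫(5/(x + 3)) dx + ∫(4/(x**2 + 4)) dx.
Step 3. Evaluate the standard form [assuming x > -1]: now -4*log(x + 1) + log(x + 2) + ∫(5/(x + 3)) dx + ∫(4/(x**2 + 4)) dx.
Step 4. Evaluate the standard form [assuming x > -3]: now -4*log(x + 1) + log(x + 2) + 5*log(x + 3) + ∫(4/(x**2 + 4)) dx.
Step 5. Evaluate the standard form: now -4*log(x + 1) + log(x + 2) + 5*log(x + 3) + 2*atan(x/2).
Answer: -4*log(x + 1) + log(x + 2) + 5*log(x + 3) + 2*atan(x/2).


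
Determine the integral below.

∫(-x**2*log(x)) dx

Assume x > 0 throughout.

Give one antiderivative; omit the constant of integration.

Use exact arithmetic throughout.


Answer: -x**3*log(x)/3 + x**3/9.


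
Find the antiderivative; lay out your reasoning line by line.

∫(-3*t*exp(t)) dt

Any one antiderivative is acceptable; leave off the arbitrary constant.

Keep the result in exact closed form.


Step 1. Integrate ∫(-3*t*exp(t)) dt by parts with u = t, dv = (-3*exp(t)) dt, so v = -3*exp(t): now -3*t*exp(t) + ∫(3*exp(t)) dt.
Step 2. Evaluate the standard form: now -3*t*exp(t) + 3*exp(t).
Answer: -3*t*exp(t) + 3*exp(t).


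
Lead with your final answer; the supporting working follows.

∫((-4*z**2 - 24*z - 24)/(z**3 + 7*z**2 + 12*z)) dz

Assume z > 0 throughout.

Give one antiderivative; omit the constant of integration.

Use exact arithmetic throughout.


The answer is -2*log(z) - 4*log(z + 3) + 2*log(z + 4).
Step 1. Decompose ∫((-4*z**2 - 24*z - 24)/(z**3 + 7*z**2 + 12*z)) dz by partial fractions, (-4*z**2 - 24*z - 24)/(z**3 + 7*z**2 + 12*z) = 2/(z + 4) - 4/(z + 3) - 2/z: now ∫(-2/z) dz + ∫(-4/(z + 3)) dz + ∫(2/(z + 4)) dz.
Step 2. Evaluate the standard form [assuming z > -4]: now 2*log(z + 4) + ∫(-2/z) dz + ∫(-4/(z + 3)) dz.
Step 3. Evaluate the standard form [assuming z > 0]: now -2*log(z) + 2*log(z + 4) + ∫(-4/(z + 3)) dz.
Step 4. Evaluate the standard form [assuming z > -3]: now -2*log(z) - 4*log(z + 3) + 2*log(z + 4).
Answer: -2*log(z) - 4*log(z + 3) + 2*log(z + 4).


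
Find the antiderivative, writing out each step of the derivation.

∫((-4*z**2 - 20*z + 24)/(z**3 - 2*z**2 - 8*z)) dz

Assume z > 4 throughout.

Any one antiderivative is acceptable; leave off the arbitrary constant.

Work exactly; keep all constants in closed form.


Step 1. Decompose ∫((-4*z**2 - 20*z + 24)/(z**3 - 2*z**2 - 8*z)) dz by partial fractions, (-4*z**2 - 20*z + 24)/(z**3 - 2*z**2 - 8*z) = 4/(z + 2) - 5/(z - 4) - 3/z: now ∫(-3/z) dz + ∫(-5/(z - 4)) dz + ∫(4/(z + 2)) dz.
Step 2. Evaluate the standard form [assuming z > 0]: now -3*log(z) + ∫(-5/(z - 4)) dz + ∫(4/(z + 2)) dz.
Step 3. Evaluate the standard form [assuming z > -2]: now -3*log(z) + 4*log(z + 2) + ∫(-5/(z - 4)) dz.
Step 4. Evaluate the standard form [assuming z > 4]: now -3*log(z) - 5*log(z - 4) + 4*log(z + 2).
Answer: -3*log(z) - 5*log(z - 4) + 4*log(z + 2).


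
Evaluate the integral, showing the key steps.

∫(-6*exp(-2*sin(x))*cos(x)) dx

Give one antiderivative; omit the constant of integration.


Step 1. Substitute u = sin(x), turning ∫(-6*exp(-2*sin(x))*cos(x)) dx into ∫(-6*exp(-2*u)) du: now ∫(-6*exp(-2*u)) du.
Step 2. Evaluate the standard form: now 3*exp(-2*u).
Step 3. Substitute back u = sin(x): now 3*exp(-2*sin(x)).
Answer: 3*exp(-2*sin(x)).


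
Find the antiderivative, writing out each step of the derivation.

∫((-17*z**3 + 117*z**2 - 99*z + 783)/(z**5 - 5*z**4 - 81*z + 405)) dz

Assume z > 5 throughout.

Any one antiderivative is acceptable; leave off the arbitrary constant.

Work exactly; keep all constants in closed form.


Step 1. Decompose ∫((-17*z**3 + 117*z**2 - 99*z + 783)/(z**5 - 5*z**4 - 81*z + 405)) dz by partial fractions, (-17*z**3 + 117*z**2 - 99*z + 783)/(z**5 - 5*z**4 - 81*z + 405) = -3/(z**2 + 9) + 3/(z + 3) - 5/(z - 3) + 2/(z - 5): now ∫(2/(z - 5)) dz + ∫(-5/(z - 3)) dz + ∫(3/(z + 3)) dz + ∫(-3/(z**2 + 9)) dz.
Step 2. Evaluate the standard form [assuming z > -3]: now 3*log(z + 3) + ∫(2/(z - 5)) dz + ∫(-5/(z - 3)) dz + ∫(-3/(z**2 + 9)) dz.
Step 3. Evaluate the standard form [assuming z > 3]: now -5*log(z - 3) + 3*log(z + 3) + ∫(2/(z - 5)) dz + ∫(-3/(z**2 + 9)) dz.
Step 4. Evaluate the standard form [assuming z > 5]: now 2*log(z - 5) - 5*log(z - 3) + 3*log(z + 3) + ∫(-3/(z**2 + 9)) dz.
Step 5. Evaluate the standard form: now 2*log(z - 5) - 5*log(z - 3) + 3*log(z + 3) - atan(z/3).
Answer: 2*log(z - 5) - 5*log(z - 3) + 3*log(z + 3) - atan(z/3).


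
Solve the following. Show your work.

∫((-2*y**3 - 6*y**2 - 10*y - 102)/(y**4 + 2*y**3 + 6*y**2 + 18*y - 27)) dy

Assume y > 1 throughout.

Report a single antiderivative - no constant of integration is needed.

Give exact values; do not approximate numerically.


Step 1. Decompose ∫((-2*y**3 - 6*y**2 - 10*y - 102)/(y**4 + 2*y**3 + 6*y**2 + 18*y - 27)) dy by partial fractions, (-2*y**3 - 6*y**2 - 10*y - 102)/(y**4 + 2*y**3 + 6*y**2 + 18*y - 27) = 4/(y**2 + 9) + 1/(y + 3) - 3/(y - 1): now ∫(-3/(y - 1)) dy + ∫(1/(y + 3)) dy + ∫(4/(y**2 + 9)) dy.
Step 2. Evaluate the standard form [assuming y > 1]: now -3*log(y - 1) + ∫(1/(y + 3)) dy + ∫(4/(y**2 + 9)) dy.
Step 3. Evaluate the standard form [assuming y > -3]: now -3*log(y - 1) + log(y + 3) + ∫(4/(y**2 + 9)) dy.
Step 4. Evaluate the standard form: now -3*log(y - 1) + log(y + 3) + 4*atan(y/3)/3.
Answer: -3*log(y - 1) + log(y + 3) + 4*atan(y/3)/3.


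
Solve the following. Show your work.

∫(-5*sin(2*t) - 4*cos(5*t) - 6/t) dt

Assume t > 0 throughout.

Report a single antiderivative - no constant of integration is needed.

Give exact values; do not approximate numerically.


Step 1. Rewrite: now ∫(-6/t) dt + ∫(-5*sin(2*t)) dt + ∫(-4*cos(5*t)) dt.
Step 2. Evaluate the standard form [assuming t > 0]: now -6*log(t) + ∫(-5*sin(2*t)) dt + ∫(-4*cos(5*t)) dt.
Step 3. Evaluate the standard form: now -6*log(t) + 5*cos(2*t)/2 + ∫(-4*cos(5*t)) dt.
Step 4. Evaluate the standard form: now -6*log(t) - 4*sin(5*t)/5 + 5*cos(2*t)/2.
Answer: -6*log(t) - 4*sin(5*t)/5 + 5*cos(2*t)/2.


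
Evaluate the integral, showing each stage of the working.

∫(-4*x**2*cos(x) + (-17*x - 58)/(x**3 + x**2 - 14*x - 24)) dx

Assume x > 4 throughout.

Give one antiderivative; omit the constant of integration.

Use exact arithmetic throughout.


Step 1. Rewrite: now ∫(-4*x**2*cos(x)) dx + ∫((-17*x - 58)/(x**3 + x**2 - 14*x - 24)) dx.
Step 2. Integrate ∫(-4*x**2*cos(x)) dx by parts with u = x**2, dv = (-4*cos(x)) dx, so v = -4*sin(x): now -4*x**2*sin(x) + ∫(8*x*sin(x)) dx + ∫((-17*x - 58)/(x**3 + x**2 - 14*x - 24)) dx.
Step 3. Integrate ∫(8*x*sin(x)) dx by parts with u = x, dv = (8*sin(x)) dx, so v = -8*cos(x): now -4*x**2*sin(x) - 8*x*cos(x) + ∫((-17*x - 58)/(x**3 + x**2 - 14*x - 24)) dx + ∫(8*cos(x)) dx.
Step 4. Evaluate the standard form: now -4*x**2*sin(x) - 8*x*cos(x) + 8*sin(x) + ∫((-17*x - 58)/(x**3 + x**2 - 14*x - 24)) dx.
Step 5. Decompose ∫((-17*x - 58)/(x**3 + x**2 - 14*x - 24)) dx by partial fractions, (-17*x - 58)/(x**3 + x**2 - 14*x - 24) = -1/(x + 3) + 4/(x + 2) - 3/(x - 4): now -4*x**2*sin(x) - 8*x*cos(x) + 8*sin(x) + ∫(-3/(x - 4)) dx + ∫(4/(x + 2)) dx + ∫(-1/(x + 3)) dx.
Step 6. Evaluate the standard form [assuming x > 4]: now -4*x**2*sin(x) - 8*x*cos(x) - 3*log(x - 4) + 8*sin(x) + ∫(4/(x + 2)) dx + ∫(-1/(x + 3)) dx.
Step 7. Evaluate the standard form [assuming x > -3]: now -4*x**2*sin(x) - 8*x*cos(x) - 3*log(x - 4) - log(x + 3) + 8*sin(x) + ∫(4/(x + 2)) dx.
Step 8. Evaluate the standard form [assuming x > -2]: now -4*x**2*sin(x) - 8*x*cos(x) - 3*log(x - 4) + 4*log(x + 2) - log(x + 3) + 8*sin(x).
Answer: -4*x**2*sin(x) - 8*x*cos(x) - 3*log(x - 4) + 4*log(x + 2) - log(x + 3) + 8*sin(x).


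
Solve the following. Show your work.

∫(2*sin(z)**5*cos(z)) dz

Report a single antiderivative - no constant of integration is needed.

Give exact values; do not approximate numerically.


Step 1. Substitute u = sin(z), turning ∫(2*sin(z)**5*cos(z)) dz into ∫(2*u**5) du: now ∫(2*u**5) du.
Step 2. Evaluate the standard form: now u**6/3.
Step 3. Substitute back u = sin(z): now sin(z)**6/3.
Answer: sin(z)**6/3.


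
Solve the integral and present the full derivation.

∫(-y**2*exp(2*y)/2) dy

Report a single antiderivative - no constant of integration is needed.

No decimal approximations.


Step 1. Integrate ∫(-y**2*exp(2*y)/2) dy by parts with u = y**2, dv = (-exp(2*y)/2) dy, so v = -exp(2*y)/4: now -y**2*exp(2*y)/4 + ∫(y*exp(2*y)/2) dy.
Step 2. Integrate ∫(y*exp(2*y)/2) dy by parts with u = y, dv = (exp(2*y)/2) dy, so v = exp(2*y)/4: now -y**2*exp(2*y)/4 + y*exp(2*y)/4 + ∫(-exp(2*y)/4) dy.
Step 3. Evaluate the standard form: now -y**2*exp(2*y)/4 + y*exp(2*y)/4 - exp(2*y)/8.
Answer: -y**2*exp(2*y)/4 + y*exp(2*y)/4 - exp(2*y)/8.


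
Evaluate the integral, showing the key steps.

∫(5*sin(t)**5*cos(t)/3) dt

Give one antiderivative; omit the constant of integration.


Step 1. Substitute u = sin(t), turning ∫(5*sin(t)**5*cos(t)/3) dt into ∫(5*u**5/3) du: now ∫(5*u**5/3) du.
Step 2. Evaluate the standard form: now 5*u**6/18.
Step 3. Substitute back u = sin(t): now 5*sin(t)**6/18.
Answer: 5*sin(t)**6/18.


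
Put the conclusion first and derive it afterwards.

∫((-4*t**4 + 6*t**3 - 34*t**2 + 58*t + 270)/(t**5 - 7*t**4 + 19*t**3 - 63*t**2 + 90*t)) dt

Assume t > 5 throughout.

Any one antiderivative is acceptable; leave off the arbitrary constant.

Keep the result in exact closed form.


The answer is 3*log(t) - 4*log(t - 5) - 3*log(t - 2) + 4*atan(t/3)/3.
Step 1. Decompose ∫((-4*t**4 + 6*t**3 - 34*t**2 + 58*t + 270)/(t**5 - 7*t**4 + 19*t**3 - 63*t**2 + 90*t)) dt by partial fractions, (-4*t**4 + 6*t**3 - 34*t**2 + 58*t + 270)/(t**5 - 7*t**4 + 19*t**3 - 63*t**2 + 90*t) = 4/(t**2 + 9) - 3/(t - 2) - 4/(t - 5) + 3/t: now ∫(3/t) dt + ∫(-4/(t - 5)) dt + ∫(-3/(t - 2)) dt + ∫(4/(t**2 + 9)) dt.
Step 2. Evaluate the standard form [assuming t > 0]: now 3*log(t) + ∫(-4/(t - 5)) dt + ∫(-3/(t - 2)) dt + ∫(4/(t**2 + 9)) dt.
Step 3. Evaluate the standard form [assuming t > 2]: now 3*log(t) - 3*log(t - 2) + ∫(-4/(t - 5)) dt + ∫(4/(t**2 + 9)) dt.
Step 4. Evaluate the standard form [assuming t > 5]: now 3*log(t) - 4*log(t - 5) - 3*log(t - 2) + ∫(4/(t**2 + 9)) dt.
Step 5. Evaluate the standard form: now 3*log(t) - 4*log(t - 5) - 3*log(t - 2) + 4*atan(t/3)/3.
Answer: 3*log(t) - 4*log(t - 5) - 3*log(t - 2) + 4*atan(t/3)/3.


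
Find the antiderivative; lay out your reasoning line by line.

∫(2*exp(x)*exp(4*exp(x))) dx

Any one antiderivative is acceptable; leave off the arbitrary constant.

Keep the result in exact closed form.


Step 1. Substitute u = exp(x), turning ∫(2*exp(x)*exp(4*exp(x))) dx into ∫(2*exp(4*u)) du: now ∫(2*exp(4*u)) du.
Step 2. Evaluate the standard form: now exp(4*u)/2.
Step 3. Substitute back u = exp(x): now exp(4*exp(x))/2.
Answer: exp(4*exp(x))/2.


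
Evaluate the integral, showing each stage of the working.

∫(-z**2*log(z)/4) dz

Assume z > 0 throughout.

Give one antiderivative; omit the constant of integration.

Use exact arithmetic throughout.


Step 1. Integrate ∫(-z**2*log(z)/4) dz by parts with u = log(z), dv = (-z**2/4) dz, so v = -z**3/12 [assuming z > 0]: now -z**3*log(z)/12 + ∫(z**2/12) dz.
Step 2. Evaluate the standard form: now -z**3*log(z)/12 + z**3/36.
Answer: -z**3*log(z)/12 + z**3/36.


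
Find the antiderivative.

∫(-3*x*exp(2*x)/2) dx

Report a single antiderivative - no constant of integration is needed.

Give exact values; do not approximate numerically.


Answer: -3*x*exp(2*x)/4 + 3*exp(2*x)/8.


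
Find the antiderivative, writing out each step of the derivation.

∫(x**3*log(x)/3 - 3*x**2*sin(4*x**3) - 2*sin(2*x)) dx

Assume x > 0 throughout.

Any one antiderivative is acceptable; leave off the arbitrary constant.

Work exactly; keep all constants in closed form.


Step 1. Rewrite: now ∫(-3*x**2*sin(4*x**3)) dx + ∫(x**3*log(x)/3) dx + ∫(-2*sin(2*x)) dx.
Step 2. Substitute u = x**3, turning ∫(-3*x**2*sin(4*x**3)) dx into ∫(-sin(4*u)) du: now ∫(x**3*log(x)/3) dx + ∫(-sin(4*u)) du + ∫(-2*sin(2*x)) dx.
Step 3. Evaluate the standard form: now cos(4*u)/4 + ∫(x**3*log(x)/3) dx + ∫(-2*sin(2*x)) dx.
Step 4. Substitute back u = x**3: now cos(4*x**3)/4 + ∫(x**3*log(x)/3) dx + ∫(-2*sin(2*x)) dx.
Step 5. Integrate ∫(x**3*log(x)/3) dx by parts with u = log(x), dv = (x**3/3) dx, so v = x**4/12 [assuming x > 0]: now x**4*log(x)/12 + cos(4*x**3)/4 + ∫(-x**3/12) dx + ∫(-2*sin(2*x)) dx.
Step 6. Evaluate the standard form: now x**4*log(x)/12 - x**4/48 + cos(4*x**3)/4 + ∫(-2*sin(2*x)) dx.
Step 7. Evaluate the standard form: now x**4*log(x)/12 - x**4/48 + cos(2*x) + cos(4*x**3)/4.
Answer: x**4*log(x)/12 - x**4/48 + cos(2*x) + cos(4*x**3)/4.


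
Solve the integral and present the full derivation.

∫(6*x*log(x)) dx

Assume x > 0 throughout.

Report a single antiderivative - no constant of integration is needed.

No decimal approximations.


Step 1. Integrate ∫(6*x*log(x)) dx by parts with u = log(x), dv = (6*x) dx, so v = 3*x**2 [assuming x > 0]: now 3*x**2*log(x) + ∫(-3*x) dx.
Step 2. Evaluate the standard form: now 3*x**2*log(x) - 3*x**2/2.
Answer: 3*x**2*log(x) - 3*x**2/2.


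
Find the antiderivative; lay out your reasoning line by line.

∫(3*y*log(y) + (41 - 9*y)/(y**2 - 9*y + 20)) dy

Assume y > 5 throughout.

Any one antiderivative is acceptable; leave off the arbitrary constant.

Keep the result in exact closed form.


Step 1. Rewrite: now ∫(3*y*log(y)) dy + ∫((41 - 9*y)/(y**2 - 9*y + 20)) dy.
Step 2. Decompose ∫((41 - 9*y)/(y**2 - 9*y + 20)) dy by partial fractions, (41 - 9*y)/(y**2 - 9*y + 20) = -5/(y - 4) - 4/(y - 5): now ∫(3*y*log(y)) dy + ∫(-4/(y - 5)) dy + ∫(-5/(y - 4)) dy.
Step 3. Evaluate the standard form [assuming y > 5]: now -4*log(y - 5) + ∫(3*y*log(y)) dy + ∫(-5/(y - 4)) dy.
Step 4. Evaluate the standard form [assuming y > 4]: now -4*log(y - 5) - 5*log(y - 4) + ∫(3*y*log(y)) dy.
Step 5. Integrate ∫(3*y*log(y)) dy by parts with u = log(y), dv = (3*y) dy, so v = 3*y**2/2 [assuming y > 0]: now 3*y**2*log(y)/2 - 4*log(y - 5) - 5*log(y - 4) + ∫(-3*y/2) dy.
Step 6. Evaluate the standard form: now 3*y**2*log(y)/2 - 3*y**2/4 - 4*log(y - 5) - 5*log(y - 4).
Answer: 3*y**2*log(y)/2 - 3*y**2/4 - 4*log(y - 5) - 5*log(y - 4).


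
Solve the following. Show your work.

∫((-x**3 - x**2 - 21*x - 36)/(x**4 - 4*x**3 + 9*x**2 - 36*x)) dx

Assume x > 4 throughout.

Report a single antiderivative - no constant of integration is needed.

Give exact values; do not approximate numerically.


Step 1. Decompose ∫((-x**3 - x**2 - 21*x - 36)/(x**4 - 4*x**3 + 9*x**2 - 36*x)) dx by partial fractions, (-x**3 - x**2 - 21*x - 36)/(x**4 - 4*x**3 + 9*x**2 - 36*x) = 3/(x**2 + 9) - 2/(x - 4) + 1/x: now ∫(1/x) dx + ∫(-2/(x - 4)) dx + ∫(3/(x**2 + 9)) dx.
Step 2. Evaluate the standard form [assuming x > 4]: now -2*log(x - 4) + ∫(1/x) dx + ∫(3/(x**2 + 9)) dx.
Step 3. Evaluate the standard form [assuming x > 0]: now log(x) - 2*log(x - 4) + ∫(3/(x**2 + 9)) dx.
Step 4. Evaluate the standard form: now log(x) - 2*log(x - 4) + atan(x/3).
Answer: log(x) - 2*log(x - 4) + atan(x/3).


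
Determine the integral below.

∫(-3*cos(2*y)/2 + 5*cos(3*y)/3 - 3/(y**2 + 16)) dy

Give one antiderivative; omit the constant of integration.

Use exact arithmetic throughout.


Answer: -3*sin(2*y)/4 + 5*sin(3*y)/9 - 3*atan(y/4)/4.


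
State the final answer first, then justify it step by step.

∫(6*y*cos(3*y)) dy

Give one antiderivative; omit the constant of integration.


The answer is 2*y*sin(3*y) + 2*cos(3*y)/3.
Step 1. Integrate ∫(6*y*cos(3*y)) dy by parts with u = y, dv = (6*cos(3*y)) dy, so v = 2*sin(3*y): now 2*y*sin(3*y) + ∫(-2*sin(3*y)) dy.
Step 2. Evaluate the standard form: now 2*y*sin(3*y) + 2*cos(3*y)/3.
Answer: 2*y*sin(3*y) + 2*cos(3*y)/3.


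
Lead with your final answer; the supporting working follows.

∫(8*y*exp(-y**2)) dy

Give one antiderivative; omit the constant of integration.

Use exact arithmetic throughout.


The answer is -4*exp(-y**2).
Step 1. Substitute u = y**2, turning ∫(8*y*exp(-y**2)) dy into ∫(4*exp(-u)) du: now ∫(4*exp(-u)) du.
Step 2. Evaluate the standard form: now -4*exp(-u).
Step 3. Substitute back u = y**2: now -4*exp(-y**2).
Answer: -4*exp(-y**2).


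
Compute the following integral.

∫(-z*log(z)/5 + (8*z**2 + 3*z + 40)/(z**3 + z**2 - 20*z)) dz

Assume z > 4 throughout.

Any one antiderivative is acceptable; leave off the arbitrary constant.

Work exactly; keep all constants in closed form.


Answer: -z**2*log(z)/10 + z**2/20 - 2*log(z) + 5*log(z - 4) + 5*log(z + 5).


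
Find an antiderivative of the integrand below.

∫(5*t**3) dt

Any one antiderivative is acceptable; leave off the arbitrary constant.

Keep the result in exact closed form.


Answer: 5*t**4/4.


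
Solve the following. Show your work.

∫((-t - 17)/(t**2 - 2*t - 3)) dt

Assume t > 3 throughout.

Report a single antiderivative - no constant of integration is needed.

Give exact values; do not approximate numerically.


Step 1. Decompose ∫((-t - 17)/(t**2 - 2*t - 3)) dt by partial fractions, (-t - 17)/(t**2 - 2*t - 3) = 4/(t + 1) - 5/(t - 3): now ∫(-5/(t - 3)) dt + ∫(4/(t + 1)) dt.
Step 2. Evaluate the standard form [assuming t > 3]: now -5*log(t - 3) + ∫(4/(t + 1)) dt.
Step 3. Evaluate the standard form [assuming t > -1]: now -5*log(t - 3) + 4*log(t + 1).
Answer: -5*log(t - 3) + 4*log(t + 1).


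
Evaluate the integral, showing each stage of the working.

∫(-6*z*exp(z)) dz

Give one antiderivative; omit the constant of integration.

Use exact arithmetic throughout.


Step 1. Integrate ∫(-6*z*exp(z)) dz by parts with u = z, dv = (-6*exp(z)) dz, so v = -6*exp(z): now -6*z*exp(z) + ∫(6*exp(z)) dz.
Step 2. Evaluate the standard form: now -6*z*exp(z) + 6*exp(z).
Answer: -6*z*exp(z) + 6*exp(z).


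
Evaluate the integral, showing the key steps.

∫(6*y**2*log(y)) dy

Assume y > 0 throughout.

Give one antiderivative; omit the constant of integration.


Step 1. Integrate ∫(6*y**2*log(y)) dy by parts with u = log(y), dv = (6*y**2) dy, so v = 2*y**3 [assuming y > 0]: now 2*y**3*log(y) + ∫(-2*y**2) dy.
Step 2. Evaluate the standard form: now 2*y**3*log(y) - 2*y**3/3.
Answer: 2*y**3*log(y) - 2*y**3/3.


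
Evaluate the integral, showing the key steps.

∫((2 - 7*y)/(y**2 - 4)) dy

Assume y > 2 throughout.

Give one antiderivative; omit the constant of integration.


Step 1. Decompose ∫((2 - 7*y)/(y**2 - 4)) dy by partial fractions, (2 - 7*y)/(y**2 - 4) = -4/(y + 2) - 3/(y - 2): now ∫(-3/(y - 2)) dy + ∫(-4/(y + 2)) dy.
Step 2. Evaluate the standard form [assuming y > 2]: now -3*log(y - 2) + ∫(-4/(y + 2)) dy.
Step 3. Evaluate the standard form [assuming y > -2]: now -3*log(y - 2) - 4*log(y + 2).
Answer: -3*log(y - 2) - 4*log(y + 2).


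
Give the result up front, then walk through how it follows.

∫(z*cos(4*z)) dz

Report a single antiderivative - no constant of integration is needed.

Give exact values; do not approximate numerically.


The answer is z*sin(4*z)/4 + cos(4*z)/16.
Step 1. Integrate ∫(z*cos(4*z)) dz by parts with u = z, dv = (cos(4*z)) dz, so v = sin(4*z)/4: now z*sin(4*z)/4 + ∫(-sin(4*z)/4) dz.
Step 2. Evaluate the standard form: now z*sin(4*z)/4 + cos(4*z)/16.
Answer: z*sin(4*z)/4 + cos(4*z)/16.


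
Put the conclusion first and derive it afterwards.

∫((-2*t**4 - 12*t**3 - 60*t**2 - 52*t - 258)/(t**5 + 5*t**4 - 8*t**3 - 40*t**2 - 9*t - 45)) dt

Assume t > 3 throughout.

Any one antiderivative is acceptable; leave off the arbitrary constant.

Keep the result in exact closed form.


The answer is -3*log(t - 3) + 4*log(t + 3) - 3*log(t + 5) + 4*atan(t).
Step 1. Decompose ∫((-2*t**4 - 12*t**3 - 60*t**2 - 52*t - 258)/(t**5 + 5*t**4 - 8*t**3 - 40*t**2 - 9*t - 45)) dt by partial fractions, (-2*t**4 - 12*t**3 - 60*t**2 - 52*t - 258)/(t**5 + 5*t**4 - 8*t**3 - 40*t**2 - 9*t - 45) = 4/(t**2 + 1) - 3/(t + 5) + 4/(t + 3) - 3/(t - 3): now ∫(-3/(t - 3)) dt + ∫(4/(t + 3)) dt + ∫(-3/(t + 5)) dt + ∫(4/(t**2 + 1)) dt.
Step 2. Evaluate the standard form [assuming t > -5]: now -3*log(t + 5) + ∫(-3/(t - 3)) dt + ∫(4/(t + 3)) dt + ∫(4/(t**2 + 1)) dt.
Step 3. Evaluate the standard form [assuming t > -3]: now 4*log(t + 3) - 3*log(t + 5) + ∫(-3/(t - 3)) dt + ∫(4/(t**2 + 1)) dt.
Step 4. Evaluate the standard form [assuming t > 3]: now -3*log(t - 3) + 4*log(t + 3) - 3*log(t + 5) + ∫(4/(t**2 + 1)) dt.
Step 5. Evaluate the standard form: now -3*log(t - 3) + 4*log(t + 3) - 3*log(t + 5) + 4*atan(t).
Answer: -3*log(t - 3) + 4*log(t + 3) - 3*log(t + 5) + 4*atan(t).


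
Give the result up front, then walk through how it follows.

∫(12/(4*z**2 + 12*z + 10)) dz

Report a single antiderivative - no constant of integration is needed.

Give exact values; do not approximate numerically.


The answer is 6*atan(2*z + 3).
Step 1. Substitute u = -2*z - 3, turning ∫(12/(4*z**2 + 12*z + 10)) dz into ∫(-6/(u**2 + 1)) du: now ∫(-6/(u**2 + 1)) du.
Step 2. Evaluate the standard form: now -6*atan(u).
Step 3. Substitute back u = -2*z - 3: now 6*atan(2*z + 3).
Answer: 6*atan(2*z + 3).


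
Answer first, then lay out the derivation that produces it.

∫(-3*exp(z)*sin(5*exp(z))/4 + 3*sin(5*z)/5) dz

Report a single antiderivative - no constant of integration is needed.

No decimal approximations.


The answer is -3*cos(5*z)/25 + 3*cos(5*exp(z))/20.
Step 1. Rewrite: now ∫(-3*exp(z)*sin(5*exp(z))/4) dz + ∫(3*sin(5*z)/5) dz.
Step 2. Substitute u = exp(z), turning ∫(-3*exp(z)*sin(5*exp(z))/4) dz into ∫(-3*sin(5*u)/4) du: now ∫(-3*sin(5*u)/4) du + ∫(3*sin(5*z)/5) dz.
Step 3. Evaluate the standard form: now 3*cos(5*u)/20 + ∫(3*sin(5*z)/5) dz.
Step 4. Substitute back u = exp(z): now 3*cos(5*exp(z))/20 + ∫(3*sin(5*z)/5) dz.
Step 5. Evaluate the standard form: now -3*cos(5*z)/25 + 3*cos(5*exp(z))/20.
Answer: -3*cos(5*z)/25 + 3*cos(5*exp(z))/20.


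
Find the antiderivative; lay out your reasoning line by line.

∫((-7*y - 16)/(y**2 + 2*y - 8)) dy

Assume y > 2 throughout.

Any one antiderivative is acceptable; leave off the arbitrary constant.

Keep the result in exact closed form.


Step 1. Decompose ∫((-7*y - 16)/(y**2 + 2*y - 8)) dy by partial fractions, (-7*y - 16)/(y**2 + 2*y - 8) = -2/(y + 4) - 5/(y - 2): now ∫(-5/(y - 2)) dy + ∫(-2/(y + 4)) dy.
Step 2. Evaluate the standard form [assuming y > -4]: now -2*log(y + 4) + ∫(-5/(y - 2)) dy.
Step 3. Evaluate the standard form [assuming y > 2]: now -5*log(y - 2) - 2*log(y + 4).
Answer: -5*log(y - 2) - 2*log(y + 4).


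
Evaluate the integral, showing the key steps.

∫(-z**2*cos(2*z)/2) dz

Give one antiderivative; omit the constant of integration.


Step 1. Integrate ∫(-z**2*cos(2*z)/2) dz by parts with u = z**2, dv = (-cos(2*z)/2) dz, so v = -sin(2*z)/4: now -z**2*sin(2*z)/4 + ∫(z*sin(2*z)/2) dz.
Step 2. Integrate ∫(z*sin(2*z)/2) dz by parts with u = z, dv = (sin(2*z)/2) dz, so v = -cos(2*z)/4: now -z**2*sin(2*z)/4 - z*cos(2*z)/4 + ∫(cos(2*z)/4) dz.
Step 3. Evaluate the standard form: now -z**2*sin(2*z)/4 - z*cos(2*z)/4 + sin(2*z)/8.
Answer: -z**2*sin(2*z)/4 - z*cos(2*z)/4 + sin(2*z)/8.


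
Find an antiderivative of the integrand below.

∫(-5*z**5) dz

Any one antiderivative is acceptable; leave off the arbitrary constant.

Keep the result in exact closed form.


Answer: -5*z**6/6.


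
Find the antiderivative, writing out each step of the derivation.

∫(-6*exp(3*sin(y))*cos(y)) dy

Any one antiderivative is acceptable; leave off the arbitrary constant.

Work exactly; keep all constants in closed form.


Step 1. Substitute u = sin(y), turning ∫(-6*exp(3*sin(y))*cos(y)) dy into ∫(-6*exp(3*u)) du: now ∫(-6*exp(3*u)) du.
Step 2. Evaluate the standard form: now -2*exp(3*u).
Step 3. Substitute back u = sin(y): now -2*exp(3*sin(y)).
Answer: -2*exp(3*sin(y)).


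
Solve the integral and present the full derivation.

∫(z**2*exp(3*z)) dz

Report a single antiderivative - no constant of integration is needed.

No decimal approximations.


Step 1. Integrate ∫(z**2*exp(3*z)) dz by parts with u = z**2, dv = (exp(3*z)) dz, so v = exp(3*z)/3: now z**2*exp(3*z)/3 + ∫(-2*z*exp(3*z)/3) dz.
Step 2. Integrate ∫(-2*z*exp(3*z)/3) dz by parts with u = z, dv = (-2*exp(3*z)/3) dz, so v = -2*exp(3*z)/9: now z**2*exp(3*z)/3 - 2*z*exp(3*z)/9 + ∫(2*exp(3*z)/9) dz.
Step 3. Evaluate the standard form: now z**2*exp(3*z)/3 - 2*z*exp(3*z)/9 + 2*exp(3*z)/27.
Answer: z**2*exp(3*z)/3 - 2*z*exp(3*z)/9 + 2*exp(3*z)/27.


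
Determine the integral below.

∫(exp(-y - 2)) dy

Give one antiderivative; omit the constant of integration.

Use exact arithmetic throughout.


Answer: -exp(-y - 2).


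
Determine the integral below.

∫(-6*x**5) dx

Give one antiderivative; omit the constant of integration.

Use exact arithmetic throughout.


Answer: -x**6.


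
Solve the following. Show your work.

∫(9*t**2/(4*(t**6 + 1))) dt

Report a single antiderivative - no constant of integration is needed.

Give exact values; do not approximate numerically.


Step 1. Substitute u = t**3, turning ∫(9*t**2/(4*(t**6 + 1))) dt into ∫(3/(4*(u**2 + 1))) du: now ∫(3/(4*(u**2 + 1))) du.
Step 2. Evaluate the standard form: now 3*atan(u)/4.
Step 3. Substitute back u = t**3: now 3*atan(t**3)/4.
Answer: 3*atan(t**3)/4.


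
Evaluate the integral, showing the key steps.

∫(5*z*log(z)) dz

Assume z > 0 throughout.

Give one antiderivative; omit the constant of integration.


Step 1. Integrate ∫(5*z*log(z)) dz by parts with u = log(z), dv = (5*z) dz, so v = 5*z**2/2 [assuming z > 0]: now 5*z**2*log(z)/2 + ∫(-5*z/2) dz.
Step 2. Evaluate the standard form: now 5*z**2*log(z)/2 - 5*z**2/4.
Answer: 5*z**2*log(z)/2 - 5*z**2/4.


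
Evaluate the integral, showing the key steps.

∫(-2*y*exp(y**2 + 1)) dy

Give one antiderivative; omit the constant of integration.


Step 1. Substitute u = y**2 + 1, turning ∫(-2*y*exp(y**2 + 1)) dy into ∫(-exp(u)) du: now ∫(-exp(u)) du.
Step 2. Evaluate the standard form: now -exp(u).
Step 3. Substitute back u = y**2 + 1: now -exp(y**2 + 1).
Answer: -exp(y**2 + 1).


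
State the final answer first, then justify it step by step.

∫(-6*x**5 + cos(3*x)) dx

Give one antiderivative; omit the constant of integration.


The answer is -x**6 + sin(3*x)/3.
Step 1. Rewrite: now ∫(-6*x**5) dx + ∫(cos(3*x)) dx.
Step 2. Evaluate the standard form: now -x**6 + ∫(cos(3*x)) dx.
Step 3. Evaluate the standard form: now -x**6 + sin(3*x)/3.
Answer: -x**6 + sin(3*x)/3.


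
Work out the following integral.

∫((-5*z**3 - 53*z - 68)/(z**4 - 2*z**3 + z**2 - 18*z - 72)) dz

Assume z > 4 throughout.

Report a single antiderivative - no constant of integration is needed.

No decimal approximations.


Answer: -4*log(z - 4) - log(z + 2) + 4*atan(z/3)/3.


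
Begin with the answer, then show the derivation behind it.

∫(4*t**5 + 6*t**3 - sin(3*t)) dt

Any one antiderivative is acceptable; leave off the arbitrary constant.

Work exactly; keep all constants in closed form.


The answer is 2*t**6/3 + 3*t**4/2 + cos(3*t)/3.
Step 1. Rewrite: now ∫(6*t**3) dt + ∫(4*t**5) dt + ∫(-sin(3*t)) dt.
Step 2. Evaluate the standard form: now cos(3*t)/3 + ∫(6*t**3) dt + ∫(4*t**5) dt.
Step 3. Evaluate the standard form: now 2*t**6/3 + cos(3*t)/3 + ∫(6*t**3) dt.
Step 4. Evaluate the standard form: now 2*t**6/3 + 3*t**4/2 + cos(3*t)/3.
Answer: 2*t**6/3 + 3*t**4/2 + cos(3*t)/3.


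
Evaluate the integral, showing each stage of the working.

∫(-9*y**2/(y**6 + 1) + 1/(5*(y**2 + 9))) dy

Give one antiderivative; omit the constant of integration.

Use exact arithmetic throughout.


Step 1. Rewrite: now ∫(-9*y**2/(y**6 + 1)) dy + ∫(1/(5*(y**2 + 9))) dy.
Step 2. Substitute u = y**3, turning ∫(-9*y**2/(y**6 + 1)) dy into ∫(-3/(u**2 + 1)) du: now ∫(-3/(u**2 + 1)) du + ∫(1/(5*(y**2 + 9))) dy.
Step 3. Evaluate the standard form: now -3*atan(u) + ∫(1/(5*(y**2 + 9))) dy.
Step 4. Substitute back u = y**3: now -3*atan(y**3) + ∫(1/(5*(y**2 + 9))) dy.
Step 5. Evaluate the standard form: now atan(y/3)/15 - 3*atan(y**3).
Answer: atan(y/3)/15 - 3*atan(y**3).


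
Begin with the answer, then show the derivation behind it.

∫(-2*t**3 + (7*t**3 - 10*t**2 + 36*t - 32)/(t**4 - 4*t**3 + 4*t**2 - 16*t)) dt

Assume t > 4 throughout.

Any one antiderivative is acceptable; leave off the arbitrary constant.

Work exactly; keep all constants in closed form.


The answer is -t**4/2 + 2*log(t) + 5*log(t - 4) - atan(t/2).
Step 1. Rewrite: now ∫(-2*t**3) dt + ∫((7*t**3 - 10*t**2 + 36*t - 32)/(t**4 - 4*t**3 + 4*t**2 - 16*t)) dt.
Step 2. Decompose ∫((7*t**3 - 10*t**2 + 36*t - 32)/(t**4 - 4*t**3 + 4*t**2 - 16*t)) dt by partial fractions, (7*t**3 - 10*t**2 + 36*t - 32)/(t**4 - 4*t**3 + 4*t**2 - 16*t) = -2/(t**2 + 4) + 5/(t - 4) + 2/t: now ∫(2/t) dt + ∫(-2*t**3) dt + ∫(5/(t - 4)) dt + ∫(-2/(t**2 + 4)) dt.
Step 3. Evaluate the standard form [assuming t > 4]: now 5*log(t - 4) + ∫(2/t) dt + ∫(-2*t**3) dt + ∫(-2/(t**2 + 4)) dt.
Step 4. Evaluate the standard form [assuming t > 0]: now 2*log(t) + 5*log(t - 4) + ∫(-2*t**3) dt + ∫(-2/(t**2 + 4)) dt.
Step 5. Evaluate the standard form: now 2*log(t) + 5*log(t - 4) - atan(t/2) + ∫(-2*t**3) dt.
Step 6. Evaluate the standard form: now -t**4/2 + 2*log(t) + 5*log(t - 4) - atan(t/2).
Answer: -t**4/2 + 2*log(t) + 5*log(t - 4) - atan(t/2).


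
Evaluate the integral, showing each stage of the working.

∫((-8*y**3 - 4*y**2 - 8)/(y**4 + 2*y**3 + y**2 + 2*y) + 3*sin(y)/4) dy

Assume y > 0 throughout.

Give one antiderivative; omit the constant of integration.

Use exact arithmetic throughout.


Step 1. Rewrite: now ∫((-8*y**3 - 4*y**2 - 8)/(y**4 + 2*y**3 + y**2 + 2*y)) dy + ∫(3*sin(y)/4) dy.
Step 2. Decompose ∫((-8*y**3 - 4*y**2 - 8)/(y**4 + 2*y**3 + y**2 + 2*y)) dy by partial fractions, (-8*y**3 - 4*y**2 - 8)/(y**4 + 2*y**3 + y**2 + 2*y) = 4/(y**2 + 1) - 4/(y + 2) - 4/y: now ∫(-4/y) dy + ∫(-4/(y + 2)) dy + ∫(4/(y**2 + 1)) dy + ∫(3*sin(y)/4) dy.
Step 3. Evaluate the standard form [assuming y > -2]: now -4*log(y + 2) + ∫(-4/y) dy + ∫(4/(y**2 + 1)) dy + ∫(3*sin(y)/4) dy.
Step 4. Evaluate the standard form [assuming y > 0]: now -4*log(y) - 4*log(y + 2) + ∫(4/(y**2 + 1)) dy + ∫(3*sin(y)/4) dy.
Step 5. Evaluate the standard form: now -4*log(y) - 4*log(y + 2) + 4*atan(y) + ∫(3*sin(y)/4) dy.
Step 6. Evaluate the standard form: now -4*log(y) - 4*log(y + 2) - 3*cos(y)/4 + 4*atan(y).
Answer: -4*log(y) - 4*log(y + 2) - 3*cos(y)/4 + 4*atan(y).


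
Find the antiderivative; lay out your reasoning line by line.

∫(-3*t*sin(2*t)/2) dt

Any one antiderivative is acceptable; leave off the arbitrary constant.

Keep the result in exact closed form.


Step 1. Integrate ∫(-3*t*sin(2*t)/2) dt by parts with u = t, dv = (-3*sin(2*t)/2) dt, so v = 3*cos(2*t)/4: now 3*t*cos(2*t)/4 + ∫(-3*cos(2*t)/4) dt.
Step 2. Evaluate the standard form: now 3*t*cos(2*t)/4 - 3*sin(2*t)/8.
Answer: 3*t*cos(2*t)/4 - 3*sin(2*t)/8.


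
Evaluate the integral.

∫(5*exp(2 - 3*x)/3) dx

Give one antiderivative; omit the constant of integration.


Answer: -5*exp(2 - 3*x)/9.


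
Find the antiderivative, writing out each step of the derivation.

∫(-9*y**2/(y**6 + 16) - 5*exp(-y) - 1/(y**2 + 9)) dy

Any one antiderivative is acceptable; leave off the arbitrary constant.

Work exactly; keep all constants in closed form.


Step 1. Rewrite: now ∫(-9*y**2/(y**6 + 16)) dy + ∫(-1/(y**2 + 9)) dy + ∫(-5*exp(-y)) dy.
Step 2. Evaluate the standard form: now -atan(y/3)/3 + ∫(-9*y**2/(y**6 + 16)) dy + ∫(-5*exp(-y)) dy.
Step 3. Evaluate the standard form: now -atan(y/3)/3 + ∫(-9*y**2/(y**6 + 16)) dy + 5*exp(-y).
Step 4. Substitute u = y**3, turning ∫(-9*y**2/(y**6 + 16)) dy into ∫(-3/(u**2 + 16)) du: now -atan(y/3)/3 + ∫(-3/(u**2 + 16)) du + 5*exp(-y).
Step 5. Evaluate the standard form: now -3*atan(u/4)/4 - atan(y/3)/3 + 5*exp(-y).
Step 6. Substitute back u = y**3: now -atan(y/3)/3 - 3*atan(y**3/4)/4 + 5*exp(-y).
Answer: -atan(y/3)/3 - 3*atan(y**3/4)/4 + 5*exp(-y).


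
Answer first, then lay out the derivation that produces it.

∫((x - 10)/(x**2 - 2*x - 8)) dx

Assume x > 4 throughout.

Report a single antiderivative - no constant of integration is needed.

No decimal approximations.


The answer is -log(x - 4) + 2*log(x + 2).
Step 1. Decompose ∫((x - 10)/(x**2 - 2*x - 8)) dx by partial fractions, (x - 10)/(x**2 - 2*x - 8) = 2/(x + 2) - 1/(x - 4): now ∫(-1/(x - 4)) dx + ∫(2/(x + 2)) dx.
Step 2. Evaluate the standard form [assuming x > 4]: now -log(x - 4) + ∫(2/(x + 2)) dx.
Step 3. Evaluate the standard form [assuming x > -2]: now -log(x - 4) + 2*log(x + 2).
Answer: -log(x - 4) + 2*log(x + 2).
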